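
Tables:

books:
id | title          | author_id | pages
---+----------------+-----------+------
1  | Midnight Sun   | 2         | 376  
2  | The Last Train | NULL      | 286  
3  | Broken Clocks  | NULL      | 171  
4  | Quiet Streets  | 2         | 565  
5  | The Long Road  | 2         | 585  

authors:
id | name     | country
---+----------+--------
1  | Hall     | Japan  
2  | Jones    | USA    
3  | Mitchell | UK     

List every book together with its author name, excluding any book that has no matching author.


INNER JOIN keeps only books rows whose author_id matches an id in authors. Walk through each book:
  - book 1 (Midnight Sun): author_id=2 -> matches Jones
  - book 2 (The Last Train): author_id=NULL, no match -> dropped
  - book 3 (Broken Clocks): author_id=NULL, no match -> dropped
  - book 4 (Quiet Streets): author_id=2 -> matches Jones
  - book 5 (The Long Road): author_id=2 -> matches Jones
So 2 of 5 rows are dropped.

SQL:
SELECT a.title, b.name AS author
FROM books a
INNER JOIN authors b ON a.author_id = b.id

Result:
title         | author
--------------+-------
Midnight Sun  | Jones 
Quiet Streets | Jones 
The Long Road | Jones 


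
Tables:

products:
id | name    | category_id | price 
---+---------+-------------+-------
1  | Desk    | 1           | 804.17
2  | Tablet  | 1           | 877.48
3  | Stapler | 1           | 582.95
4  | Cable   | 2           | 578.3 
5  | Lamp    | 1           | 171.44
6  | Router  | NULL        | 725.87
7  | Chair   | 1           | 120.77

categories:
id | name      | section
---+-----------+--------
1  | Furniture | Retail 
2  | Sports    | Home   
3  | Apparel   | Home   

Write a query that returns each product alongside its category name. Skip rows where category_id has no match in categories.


INNER JOIN keeps only products rows whose category_id matches an id in categories. Walk through each product:
  - product 1 (Desk): category_id=1 -> matches Furniture
  - product 2 (Tablet): category_id=1 -> matches Furniture
  - product 3 (Stapler): category_id=1 -> matches Furniture
  - product 4 (Cable): category_id=2 -> matches Sports
  - product 5 (Lamp): category_id=1 -> matches Furniture
  - product 6 (Router): category_id=NULL, no match -> dropped
  - product 7 (Chair): category_id=1 -> matches Furniture
So 1 of 7 rows is dropped.

SQL:
SELECT a.name, b.name AS category
FROM products a
INNER JOIN categories b ON a.category_id = b.id

Result:
name    | category 
--------+----------
Desk    | Furniture
Tablet  | Furniture
Stapler | Furniture
Cable   | Sports   
Lamp    | Furniture
Chair   | Furniture


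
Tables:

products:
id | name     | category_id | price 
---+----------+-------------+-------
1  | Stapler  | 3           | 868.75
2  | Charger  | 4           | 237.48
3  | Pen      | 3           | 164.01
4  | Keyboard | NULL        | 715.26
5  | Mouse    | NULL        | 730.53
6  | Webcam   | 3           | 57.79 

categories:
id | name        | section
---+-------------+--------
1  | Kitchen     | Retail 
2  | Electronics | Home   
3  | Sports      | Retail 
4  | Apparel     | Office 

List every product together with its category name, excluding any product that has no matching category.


INNER JOIN keeps only products rows whose category_id matches an id in categories. Walk through each product:
  - product 1 (Stapler): category_id=3 -> matches Sports
  - product 2 (Charger): category_id=4 -> matches Apparel
  - product 3 (Pen): category_id=3 -> matches Sports
  - product 4 (Keyboard): category_id=NULL, no match -> dropped
  - product 5 (Mouse): category_id=NULL, no match -> dropped
  - product 6 (Webcam): category_id=3 -> matches Sports
So 2 of 6 rows are dropped.

SQL:
SELECT a.name, b.name AS category
FROM products a
INNER JOIN categories b ON a.category_id = b.id

Result:
name    | category
--------+---------
Stapler | Sports  
Charger | Apparel 
Pen     | Sports  
Webcam  | Sports  


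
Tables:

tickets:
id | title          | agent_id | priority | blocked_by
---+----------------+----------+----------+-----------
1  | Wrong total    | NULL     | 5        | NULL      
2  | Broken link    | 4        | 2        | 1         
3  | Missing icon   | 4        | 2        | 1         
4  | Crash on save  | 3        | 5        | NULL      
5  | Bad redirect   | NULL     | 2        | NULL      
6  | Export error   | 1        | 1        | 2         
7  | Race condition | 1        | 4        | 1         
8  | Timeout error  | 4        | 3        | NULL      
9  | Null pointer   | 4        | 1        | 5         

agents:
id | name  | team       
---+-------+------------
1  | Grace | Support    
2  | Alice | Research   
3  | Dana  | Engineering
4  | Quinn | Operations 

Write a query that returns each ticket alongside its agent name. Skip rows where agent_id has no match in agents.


INNER JOIN keeps only tickets rows whose agent_id matches an id in agents. Walk through each ticket:
  - ticket 1 (Wrong total): agent_id=NULL, no match -> dropped
  - ticket 2 (Broken link): agent_id=4 -> matches Quinn
  - ticket 3 (Missing icon): agent_id=4 -> matches Quinn
  - ticket 4 (Crash on save): agent_id=3 -> matches Dana
  - ticket 5 (Bad redirect): agent_id=NULL, no match -> dropped
  - ticket 6 (Export error): agent_id=1 -> matches Grace
  - ticket 7 (Race condition): agent_id=1 -> matches Grace
  - ticket 8 (Timeout error): agent_id=4 -> matches Quinn
  - ticket 9 (Null pointer): agent_id=4 -> matches Quinn
So 2 of 9 rows are dropped.

SQL:
SELECT a.title, b.name AS agent
FROM tickets a
INNER JOIN agents b ON a.agent_id = b.id

Result:
title          | agent
---------------+------
Broken link    | Quinn
Missing icon   | Quinn
Crash on save  | Dana 
Export error   | Grace
Race condition | Grace
Timeout error  | Quinn
Null pointer   | Quinn


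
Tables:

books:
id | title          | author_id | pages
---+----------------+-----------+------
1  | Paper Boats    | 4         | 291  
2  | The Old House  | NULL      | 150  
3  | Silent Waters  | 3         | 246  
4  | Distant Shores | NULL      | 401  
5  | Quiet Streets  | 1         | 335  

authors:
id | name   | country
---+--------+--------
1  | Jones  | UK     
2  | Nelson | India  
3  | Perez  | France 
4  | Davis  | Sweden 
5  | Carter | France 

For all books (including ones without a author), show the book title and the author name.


LEFT JOIN keeps every row from books (the left table); where author_id has no match in authors, the author columns become NULL. Walk through each book:
  - book 1 (Paper Boats): author_id=4 -> matches Davis
  - book 2 (The Old House): author_id=NULL, no match -> kept with NULL
  - book 3 (Silent Waters): author_id=3 -> matches Perez
  - book 4 (Distant Shores): author_id=NULL, no match -> kept with NULL
  - book 5 (Quiet Streets): author_id=1 -> matches Jones
All 5 rows appear; 2 have NULL author.

SQL:
SELECT a.title, b.name AS author
FROM books a
LEFT JOIN authors b ON a.author_id = b.id

Result:
title          | author
---------------+-------
Paper Boats    | Davis 
The Old House  | NULL  
Silent Waters  | Perez 
Distant Shores | NULL  
Quiet Streets  | Jones 


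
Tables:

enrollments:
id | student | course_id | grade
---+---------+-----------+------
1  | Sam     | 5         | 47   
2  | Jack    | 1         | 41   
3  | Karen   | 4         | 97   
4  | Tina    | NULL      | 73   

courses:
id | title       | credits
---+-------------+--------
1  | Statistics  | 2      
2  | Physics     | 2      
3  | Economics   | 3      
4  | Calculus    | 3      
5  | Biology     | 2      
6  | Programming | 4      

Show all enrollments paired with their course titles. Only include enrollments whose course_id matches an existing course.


INNER JOIN keeps only enrollments rows whose course_id matches an id in courses. Walk through each enrollment:
  - enrollment 1 (Sam): course_id=5 -> matches Biology
  - enrollment 2 (Jack): course_id=1 -> matches Statistics
  - enrollment 3 (Karen): course_id=4 -> matches Calculus
  - enrollment 4 (Tina): course_id=NULL, no match -> dropped
So 1 of 4 rows is dropped.

SQL:
SELECT a.student, b.title AS course
FROM enrollments a
INNER JOIN courses b ON a.course_id = b.id

Result:
student | course    
--------+-----------
Sam     | Biology   
Jack    | Statistics
Karen   | Calculus  


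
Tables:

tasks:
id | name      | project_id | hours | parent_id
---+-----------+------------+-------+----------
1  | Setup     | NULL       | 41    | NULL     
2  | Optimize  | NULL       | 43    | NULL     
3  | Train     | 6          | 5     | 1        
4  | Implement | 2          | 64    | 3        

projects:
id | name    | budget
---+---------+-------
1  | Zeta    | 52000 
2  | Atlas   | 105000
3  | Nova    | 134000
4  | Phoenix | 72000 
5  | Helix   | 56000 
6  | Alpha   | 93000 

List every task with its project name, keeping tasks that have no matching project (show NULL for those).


LEFT JOIN keeps every row from tasks (the left table); where project_id has no match in projects, the project columns become NULL. Walk through each task:
  - task 1 (Setup): project_id=NULL, no match -> kept with NULL
  - task 2 (Optimize): project_id=NULL, no match -> kept with NULL
  - task 3 (Train): project_id=6 -> matches Alpha
  - task 4 (Implement): project_id=2 -> matches Atlas
All 4 rows appear; 2 have NULL project.

SQL:
SELECT a.name, b.name AS project
FROM tasks a
LEFT JOIN projects b ON a.project_id = b.id

Result:
name      | project
----------+--------
Setup     | NULL   
Optimize  | NULL   
Train     | Alpha  
Implement | Atlas  


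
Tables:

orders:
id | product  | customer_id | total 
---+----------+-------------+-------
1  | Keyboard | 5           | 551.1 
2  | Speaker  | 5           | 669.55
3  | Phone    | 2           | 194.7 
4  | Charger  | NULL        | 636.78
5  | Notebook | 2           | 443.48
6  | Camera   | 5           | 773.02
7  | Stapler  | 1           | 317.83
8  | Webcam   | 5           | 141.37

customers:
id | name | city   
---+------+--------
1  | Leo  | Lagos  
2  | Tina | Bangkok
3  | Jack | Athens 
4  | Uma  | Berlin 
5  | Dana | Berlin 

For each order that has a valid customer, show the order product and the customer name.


INNER JOIN keeps only orders rows whose customer_id matches an id in customers. Walk through each order:
  - order 1 (Keyboard): customer_id=5 -> matches Dana
  - order 2 (Speaker): customer_id=5 -> matches Dana
  - order 3 (Phone): customer_id=2 -> matches Tina
  - order 4 (Charger): customer_id=NULL, no match -> dropped
  - order 5 (Notebook): customer_id=2 -> matches Tina
  - order 6 (Camera): customer_id=5 -> matches Dana
  - order 7 (Stapler): customer_id=1 -> matches Leo
  - order 8 (Webcam): customer_id=5 -> matches Dana
So 1 of 8 rows is dropped.

SQL:
SELECT a.product, b.name AS customer
FROM orders a
INNER JOIN customers b ON a.customer_id = b.id

Result:
product  | customer
---------+---------
Keyboard | Dana    
Speaker  | Dana    
Phone    | Tina    
Notebook | Tina    
Camera   | Dana    
Stapler  | Leo     
Webcam   | Dana    


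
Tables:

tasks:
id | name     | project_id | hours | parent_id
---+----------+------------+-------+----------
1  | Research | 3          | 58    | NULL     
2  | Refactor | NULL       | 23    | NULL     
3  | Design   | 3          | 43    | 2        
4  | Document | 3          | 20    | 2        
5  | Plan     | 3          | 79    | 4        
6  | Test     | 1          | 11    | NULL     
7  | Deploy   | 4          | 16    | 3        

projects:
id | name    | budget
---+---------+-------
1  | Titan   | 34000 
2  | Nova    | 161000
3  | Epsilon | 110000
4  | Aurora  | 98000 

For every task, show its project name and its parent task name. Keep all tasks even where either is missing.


Two LEFT JOINs from the same base table tasks: one to projects via project_id, one to tasks itself via parent_id. Both are LEFT so every task is preserved.
Match against projects:
  - task 1 (Research): project_id=3 -> matches Epsilon
  - task 2 (Refactor): project_id=NULL, no match -> kept with NULL
  - task 3 (Design): project_id=3 -> matches Epsilon
  - task 4 (Document): project_id=3 -> matches Epsilon
  - task 5 (Plan): project_id=3 -> matches Epsilon
  - task 6 (Test): project_id=1 -> matches Titan
  - task 7 (Deploy): project_id=4 -> matches Aurora
Match against tasks (self):
  - task 1 (Research): parent_id=NULL -> NULL
  - task 2 (Refactor): parent_id=NULL -> NULL
  - task 3 (Design): parent_id=2 -> Refactor
  - task 4 (Document): parent_id=2 -> Refactor
  - task 5 (Plan): parent_id=4 -> Document
  - task 6 (Test): parent_id=NULL -> NULL
  - task 7 (Deploy): parent_id=3 -> Design

SQL:
SELECT a.name, b.name AS project, c.name AS parent
FROM tasks a
LEFT JOIN projects b ON a.project_id = b.id
LEFT JOIN tasks c ON a.parent_id = c.id

Result:
name     | project | parent  
---------+---------+---------
Research | Epsilon | NULL    
Refactor | NULL    | NULL    
Design   | Epsilon | Refactor
Document | Epsilon | Refactor
Plan     | Epsilon | Document
Test     | Titan   | NULL    
Deploy   | Aurora  | Design  


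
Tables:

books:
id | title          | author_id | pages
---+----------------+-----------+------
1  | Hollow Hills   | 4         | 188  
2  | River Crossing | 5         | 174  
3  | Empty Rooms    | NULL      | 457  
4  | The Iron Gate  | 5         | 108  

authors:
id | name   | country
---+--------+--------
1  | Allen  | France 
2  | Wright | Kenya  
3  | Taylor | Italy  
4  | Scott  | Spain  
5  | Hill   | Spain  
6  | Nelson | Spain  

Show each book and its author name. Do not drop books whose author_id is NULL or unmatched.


LEFT JOIN keeps every row from books (the left table); where author_id has no match in authors, the author columns become NULL. Walk through each book:
  - book 1 (Hollow Hills): author_id=4 -> matches Scott
  - book 2 (River Crossing): author_id=5 -> matches Hill
  - book 3 (Empty Rooms): author_id=NULL, no match -> kept with NULL
  - book 4 (The Iron Gate): author_id=5 -> matches Hill
All 4 rows appear; 1 has NULL author.

SQL:
SELECT a.title, b.name AS author
FROM books a
LEFT JOIN authors b ON a.author_id = b.id

Result:
title          | author
---------------+-------
Hollow Hills   | Scott 
River Crossing | Hill  
Empty Rooms    | NULL  
The Iron Gate  | Hill  


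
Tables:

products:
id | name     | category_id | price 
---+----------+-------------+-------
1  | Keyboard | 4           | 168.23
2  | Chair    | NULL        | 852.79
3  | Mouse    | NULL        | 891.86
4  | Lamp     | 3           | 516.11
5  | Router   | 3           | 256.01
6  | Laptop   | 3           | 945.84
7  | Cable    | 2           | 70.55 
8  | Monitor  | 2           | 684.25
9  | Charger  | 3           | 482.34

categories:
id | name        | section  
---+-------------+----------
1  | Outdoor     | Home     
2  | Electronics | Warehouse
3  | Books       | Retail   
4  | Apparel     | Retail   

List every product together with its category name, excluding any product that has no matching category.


INNER JOIN keeps only products rows whose category_id matches an id in categories. Walk through each product:
  - product 1 (Keyboard): category_id=4 -> matches Apparel
  - product 2 (Chair): category_id=NULL, no match -> dropped
  - product 3 (Mouse): category_id=NULL, no match -> dropped
  - product 4 (Lamp): category_id=3 -> matches Books
  - product 5 (Router): category_id=3 -> matches Books
  - product 6 (Laptop): category_id=3 -> matches Books
  - product 7 (Cable): category_id=2 -> matches Electronics
  - product 8 (Monitor): category_id=2 -> matches Electronics
  - product 9 (Charger): category_id=3 -> matches Books
So 2 of 9 rows are dropped.

SQL:
SELECT a.name, b.name AS category
FROM products a
INNER JOIN categories b ON a.category_id = b.id

Result:
name     | category   
---------+------------
Keyboard | Apparel    
Lamp     | Books      
Router   | Books      
Laptop   | Books      
Cable    | Electronics
Monitor  | Electronics
Charger  | Books      


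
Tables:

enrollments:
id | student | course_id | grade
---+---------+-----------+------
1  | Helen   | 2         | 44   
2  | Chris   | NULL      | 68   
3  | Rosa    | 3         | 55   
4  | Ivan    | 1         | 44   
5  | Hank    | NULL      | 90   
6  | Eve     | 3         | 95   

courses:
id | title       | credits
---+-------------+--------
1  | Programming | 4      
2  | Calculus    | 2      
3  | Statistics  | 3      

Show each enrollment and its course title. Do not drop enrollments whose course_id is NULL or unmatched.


LEFT JOIN keeps every row from enrollments (the left table); where course_id has no match in courses, the course columns become NULL. Walk through each enrollment:
  - enrollment 1 (Helen): course_id=2 -> matches Calculus
  - enrollment 2 (Chris): course_id=NULL, no match -> kept with NULL
  - enrollment 3 (Rosa): course_id=3 -> matches Statistics
  - enrollment 4 (Ivan): course_id=1 -> matches Programming
  - enrollment 5 (Hank): course_id=NULL, no match -> kept with NULL
  - enrollment 6 (Eve): course_id=3 -> matches Statistics
All 6 rows appear; 2 have NULL course.

SQL:
SELECT a.student, b.title AS course
FROM enrollments a
LEFT JOIN courses b ON a.course_id = b.id

Result:
student | course     
--------+------------
Helen   | Calculus   
Chris   | NULL       
Rosa    | Statistics 
Ivan    | Programming
Hank    | NULL       
Eve     | Statistics 


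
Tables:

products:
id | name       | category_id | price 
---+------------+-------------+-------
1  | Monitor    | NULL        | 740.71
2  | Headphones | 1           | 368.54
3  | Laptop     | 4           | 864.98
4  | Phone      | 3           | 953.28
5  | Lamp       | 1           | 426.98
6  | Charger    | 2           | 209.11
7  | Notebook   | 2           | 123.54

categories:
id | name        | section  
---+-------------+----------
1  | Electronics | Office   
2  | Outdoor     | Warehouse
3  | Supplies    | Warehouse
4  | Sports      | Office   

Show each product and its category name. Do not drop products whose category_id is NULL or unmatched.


LEFT JOIN keeps every row from products (the left table); where category_id has no match in categories, the category columns become NULL. Walk through each product:
  - product 1 (Monitor): category_id=NULL, no match -> kept with NULL
  - product 2 (Headphones): category_id=1 -> matches Electronics
  - product 3 (Laptop): category_id=4 -> matches Sports
  - product 4 (Phone): category_id=3 -> matches Supplies
  - product 5 (Lamp): category_id=1 -> matches Electronics
  - product 6 (Charger): category_id=2 -> matches Outdoor
  - product 7 (Notebook): category_id=2 -> matches Outdoor
All 7 rows appear; 1 has NULL category.

SQL:
SELECT a.name, b.name AS category
FROM products a
LEFT JOIN categories b ON a.category_id = b.id

Result:
name       | category   
-----------+------------
Monitor    | NULL       
Headphones | Electronics
Laptop     | Sports     
Phone      | Supplies   
Lamp       | Electronics
Charger    | Outdoor    
Notebook   | Outdoor    


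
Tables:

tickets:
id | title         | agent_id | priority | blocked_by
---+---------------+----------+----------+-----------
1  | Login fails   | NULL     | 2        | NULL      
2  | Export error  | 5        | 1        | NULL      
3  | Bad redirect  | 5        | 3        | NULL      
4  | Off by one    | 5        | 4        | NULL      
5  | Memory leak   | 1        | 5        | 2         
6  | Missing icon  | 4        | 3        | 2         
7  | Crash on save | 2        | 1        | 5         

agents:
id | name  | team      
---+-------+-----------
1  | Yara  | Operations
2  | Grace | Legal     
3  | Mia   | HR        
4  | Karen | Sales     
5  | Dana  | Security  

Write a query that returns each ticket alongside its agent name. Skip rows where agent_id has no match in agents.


INNER JOIN keeps only tickets rows whose agent_id matches an id in agents. Walk through each ticket:
  - ticket 1 (Login fails): agent_id=NULL, no match -> dropped
  - ticket 2 (Export error): agent_id=5 -> matches Dana
  - ticket 3 (Bad redirect): agent_id=5 -> matches Dana
  - ticket 4 (Off by one): agent_id=5 -> matches Dana
  - ticket 5 (Memory leak): agent_id=1 -> matches Yara
  - ticket 6 (Missing icon): agent_id=4 -> matches Karen
  - ticket 7 (Crash on save): agent_id=2 -> matches Grace
So 1 of 7 rows is dropped.

SQL:
SELECT a.title, b.name AS agent
FROM tickets a
INNER JOIN agents b ON a.agent_id = b.id

Result:
title         | agent
--------------+------
Export error  | Dana 
Bad redirect  | Dana 
Off by one    | Dana 
Memory leak   | Yara 
Missing icon  | Karen
Crash on save | Grace


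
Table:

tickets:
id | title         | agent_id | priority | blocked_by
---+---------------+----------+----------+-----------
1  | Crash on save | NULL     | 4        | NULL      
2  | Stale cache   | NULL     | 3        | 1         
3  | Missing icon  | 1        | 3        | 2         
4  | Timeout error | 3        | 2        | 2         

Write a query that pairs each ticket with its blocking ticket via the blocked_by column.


This is a self-join: tickets is joined to a second copy of itself, matching each row's blocked_by to another row's id. Use LEFT JOIN so rows with blocked_by=NULL are kept.
  - ticket 1 (Crash on save): blocked_by=NULL -> NULL
  - ticket 2 (Stale cache): blocked_by=1 -> Crash on save
  - ticket 3 (Missing icon): blocked_by=2 -> Stale cache
  - ticket 4 (Timeout error): blocked_by=2 -> Stale cache

SQL:
SELECT a.title AS item, b.title AS blocked_by
FROM tickets a
LEFT JOIN tickets b ON a.blocked_by = b.id

Result:
item          | blocked_by   
--------------+--------------
Crash on save | NULL         
Stale cache   | Crash on save
Missing icon  | Stale cache  
Timeout error | Stale cache  


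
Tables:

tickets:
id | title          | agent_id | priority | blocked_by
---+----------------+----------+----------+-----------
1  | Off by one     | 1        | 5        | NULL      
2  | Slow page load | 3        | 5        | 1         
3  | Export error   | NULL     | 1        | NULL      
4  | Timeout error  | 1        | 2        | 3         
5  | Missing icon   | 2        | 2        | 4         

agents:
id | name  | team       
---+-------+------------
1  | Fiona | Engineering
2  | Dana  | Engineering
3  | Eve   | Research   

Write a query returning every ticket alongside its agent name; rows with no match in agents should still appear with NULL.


LEFT JOIN keeps every row from tickets (the left table); where agent_id has no match in agents, the agent columns become NULL. Walk through each ticket:
  - ticket 1 (Off by one): agent_id=1 -> matches Fiona
  - ticket 2 (Slow page load): agent_id=3 -> matches Eve
  - ticket 3 (Export error): agent_id=NULL, no match -> kept with NULL
  - ticket 4 (Timeout error): agent_id=1 -> matches Fiona
  - ticket 5 (Missing icon): agent_id=2 -> matches Dana
All 5 rows appear; 1 has NULL agent.

SQL:
SELECT a.title, b.name AS agent
FROM tickets a
LEFT JOIN agents b ON a.agent_id = b.id

Result:
title          | agent
---------------+------
Off by one     | Fiona
Slow page load | Eve  
Export error   | NULL 
Timeout error  | Fiona
Missing icon   | Dana 


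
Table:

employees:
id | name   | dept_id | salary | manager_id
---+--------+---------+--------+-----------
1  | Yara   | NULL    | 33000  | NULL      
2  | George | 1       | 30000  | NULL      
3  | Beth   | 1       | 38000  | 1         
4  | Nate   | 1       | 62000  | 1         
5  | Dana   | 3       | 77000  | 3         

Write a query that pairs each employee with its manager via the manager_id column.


This is a self-join: employees is joined to a second copy of itself, matching each row's manager_id to another row's id. Use LEFT JOIN so rows with manager_id=NULL are kept.
  - employee 1 (Yara): manager_id=NULL -> NULL
  - employee 2 (George): manager_id=NULL -> NULL
  - employee 3 (Beth): manager_id=1 -> Yara
  - employee 4 (Nate): manager_id=1 -> Yara
  - employee 5 (Dana): manager_id=3 -> Beth

SQL:
SELECT a.name AS item, b.name AS manager
FROM employees a
LEFT JOIN employees b ON a.manager_id = b.id

Result:
item   | manager
-------+--------
Yara   | NULL   
George | NULL   
Beth   | Yara   
Nate   | Yara   
Dana   | Beth   


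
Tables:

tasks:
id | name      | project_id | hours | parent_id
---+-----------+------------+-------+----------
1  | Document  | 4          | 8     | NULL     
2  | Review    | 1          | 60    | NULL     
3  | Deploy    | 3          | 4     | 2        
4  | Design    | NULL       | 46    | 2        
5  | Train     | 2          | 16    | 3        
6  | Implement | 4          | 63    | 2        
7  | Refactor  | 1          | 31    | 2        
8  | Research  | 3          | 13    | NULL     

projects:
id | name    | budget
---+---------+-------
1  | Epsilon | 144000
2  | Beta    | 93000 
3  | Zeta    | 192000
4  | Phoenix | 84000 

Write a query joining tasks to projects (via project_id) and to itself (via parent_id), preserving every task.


Two LEFT JOINs from the same base table tasks: one to projects via project_id, one to tasks itself via parent_id. Both are LEFT so every task is preserved.
Match against projects:
  - task 1 (Document): project_id=4 -> matches Phoenix
  - task 2 (Review): project_id=1 -> matches Epsilon
  - task 3 (Deploy): project_id=3 -> matches Zeta
  - task 4 (Design): project_id=NULL, no match -> kept with NULL
  - task 5 (Train): project_id=2 -> matches Beta
  - task 6 (Implement): project_id=4 -> matches Phoenix
  - task 7 (Refactor): project_id=1 -> matches Epsilon
  - task 8 (Research): project_id=3 -> matches Zeta
Match against tasks (self):
  - task 1 (Document): parent_id=NULL -> NULL
  - task 2 (Review): parent_id=NULL -> NULL
  - task 3 (Deploy): parent_id=2 -> Review
  - task 4 (Design): parent_id=2 -> Review
  - task 5 (Train): parent_id=3 -> Deploy
  - task 6 (Implement): parent_id=2 -> Review
  - task 7 (Refactor): parent_id=2 -> Review
  - task 8 (Research): parent_id=NULL -> NULL

SQL:
SELECT a.name, b.name AS project, c.name AS parent
FROM tasks a
LEFT JOIN projects b ON a.project_id = b.id
LEFT JOIN tasks c ON a.parent_id = c.id

Result:
name      | project | parent
----------+---------+-------
Document  | Phoenix | NULL  
Review    | Epsilon | NULL  
Deploy    | Zeta    | Review
Design    | NULL    | Review
Train     | Beta    | Deploy
Implement | Phoenix | Review
Refactor  | Epsilon | Review
Research  | Zeta    | NULL  


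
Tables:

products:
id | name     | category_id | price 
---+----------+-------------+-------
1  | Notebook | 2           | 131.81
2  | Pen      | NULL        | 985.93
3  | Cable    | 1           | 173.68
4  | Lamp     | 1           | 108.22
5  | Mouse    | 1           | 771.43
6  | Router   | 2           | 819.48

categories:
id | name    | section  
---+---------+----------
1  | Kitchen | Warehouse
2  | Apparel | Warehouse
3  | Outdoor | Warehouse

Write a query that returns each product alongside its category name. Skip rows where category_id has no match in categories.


INNER JOIN keeps only products rows whose category_id matches an id in categories. Walk through each product:
  - product 1 (Notebook): category_id=2 -> matches Apparel
  - product 2 (Pen): category_id=NULL, no match -> dropped
  - product 3 (Cable): category_id=1 -> matches Kitchen
  - product 4 (Lamp): category_id=1 -> matches Kitchen
  - product 5 (Mouse): category_id=1 -> matches Kitchen
  - product 6 (Router): category_id=2 -> matches Apparel
So 1 of 6 rows is dropped.

SQL:
SELECT a.name, b.name AS category
FROM products a
INNER JOIN categories b ON a.category_id = b.id

Result:
name     | category
---------+---------
Notebook | Apparel 
Cable    | Kitchen 
Lamp     | Kitchen 
Mouse    | Kitchen 
Router   | Apparel 


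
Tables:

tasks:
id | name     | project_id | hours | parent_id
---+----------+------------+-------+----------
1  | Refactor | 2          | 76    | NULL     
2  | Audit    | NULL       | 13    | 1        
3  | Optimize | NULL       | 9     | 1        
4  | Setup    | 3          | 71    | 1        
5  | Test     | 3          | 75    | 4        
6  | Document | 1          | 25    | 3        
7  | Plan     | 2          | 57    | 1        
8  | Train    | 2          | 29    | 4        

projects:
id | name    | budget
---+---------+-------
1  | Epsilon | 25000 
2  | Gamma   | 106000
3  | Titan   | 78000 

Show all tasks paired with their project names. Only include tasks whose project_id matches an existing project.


INNER JOIN keeps only tasks rows whose project_id matches an id in projects. Walk through each task:
  - task 1 (Refactor): project_id=2 -> matches Gamma
  - task 2 (Audit): project_id=NULL, no match -> dropped
  - task 3 (Optimize): project_id=NULL, no match -> dropped
  - task 4 (Setup): project_id=3 -> matches Titan
  - task 5 (Test): project_id=3 -> matches Titan
  - task 6 (Document): project_id=1 -> matches Epsilon
  - task 7 (Plan): project_id=2 -> matches Gamma
  - task 8 (Train): project_id=2 -> matches Gamma
So 2 of 8 rows are dropped.

SQL:
SELECT a.name, b.name AS project
FROM tasks a
INNER JOIN projects b ON a.project_id = b.id

Result:
name     | project
---------+--------
Refactor | Gamma  
Setup    | Titan  
Test     | Titan  
Document | Epsilon
Plan     | Gamma  
Train    | Gamma  


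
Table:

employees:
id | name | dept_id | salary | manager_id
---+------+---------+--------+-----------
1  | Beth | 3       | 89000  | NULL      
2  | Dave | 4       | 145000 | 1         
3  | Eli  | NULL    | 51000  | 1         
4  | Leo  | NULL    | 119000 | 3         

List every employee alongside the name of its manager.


This is a self-join: employees is joined to a second copy of itself, matching each row's manager_id to another row's id. Use LEFT JOIN so rows with manager_id=NULL are kept.
  - employee 1 (Beth): manager_id=NULL -> NULL
  - employee 2 (Dave): manager_id=1 -> Beth
  - employee 3 (Eli): manager_id=1 -> Beth
  - employee 4 (Leo): manager_id=3 -> Eli

SQL:
SELECT a.name AS item, b.name AS manager
FROM employees a
LEFT JOIN employees b ON a.manager_id = b.id

Result:
item | manager
-----+--------
Beth | NULL   
Dave | Beth   
Eli  | Beth   
Leo  | Eli    


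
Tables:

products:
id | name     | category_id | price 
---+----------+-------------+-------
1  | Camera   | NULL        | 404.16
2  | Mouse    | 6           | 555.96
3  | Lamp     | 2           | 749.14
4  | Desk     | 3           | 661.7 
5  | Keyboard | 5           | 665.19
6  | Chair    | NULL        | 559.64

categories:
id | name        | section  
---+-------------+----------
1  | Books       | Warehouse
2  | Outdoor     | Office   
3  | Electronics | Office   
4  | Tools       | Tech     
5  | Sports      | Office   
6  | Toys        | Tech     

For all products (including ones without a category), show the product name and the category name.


LEFT JOIN keeps every row from products (the left table); where category_id has no match in categories, the category columns become NULL. Walk through each product:
  - product 1 (Camera): category_id=NULL, no match -> kept with NULL
  - product 2 (Mouse): category_id=6 -> matches Toys
  - product 3 (Lamp): category_id=2 -> matches Outdoor
  - product 4 (Desk): category_id=3 -> matches Electronics
  - product 5 (Keyboard): category_id=5 -> matches Sports
  - product 6 (Chair): category_id=NULL, no match -> kept with NULL
All 6 rows appear; 2 have NULL category.

SQL:
SELECT a.name, b.name AS category
FROM products a
LEFT JOIN categories b ON a.category_id = b.id

Result:
name     | category   
---------+------------
Camera   | NULL       
Mouse    | Toys       
Lamp     | Outdoor    
Desk     | Electronics
Keyboard | Sports     
Chair    | NULL       


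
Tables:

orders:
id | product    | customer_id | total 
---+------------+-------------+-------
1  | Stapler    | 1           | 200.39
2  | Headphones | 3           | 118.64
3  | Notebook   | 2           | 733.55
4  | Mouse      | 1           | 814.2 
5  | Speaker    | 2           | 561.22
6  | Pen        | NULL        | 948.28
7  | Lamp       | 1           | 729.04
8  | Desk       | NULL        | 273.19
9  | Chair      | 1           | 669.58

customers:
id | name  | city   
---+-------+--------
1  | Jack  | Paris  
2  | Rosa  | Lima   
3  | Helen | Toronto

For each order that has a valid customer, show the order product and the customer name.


INNER JOIN keeps only orders rows whose customer_id matches an id in customers. Walk through each order:
  - order 1 (Stapler): customer_id=1 -> matches Jack
  - order 2 (Headphones): customer_id=3 -> matches Helen
  - order 3 (Notebook): customer_id=2 -> matches Rosa
  - order 4 (Mouse): customer_id=1 -> matches Jack
  - order 5 (Speaker): customer_id=2 -> matches Rosa
  - order 6 (Pen): customer_id=NULL, no match -> dropped
  - order 7 (Lamp): customer_id=1 -> matches Jack
  - order 8 (Desk): customer_id=NULL, no match -> dropped
  - order 9 (Chair): customer_id=1 -> matches Jack
So 2 of 9 rows are dropped.

SQL:
SELECT a.product, b.name AS customer
FROM orders a
INNER JOIN customers b ON a.customer_id = b.id

Result:
product    | customer
-----------+---------
Stapler    | Jack    
Headphones | Helen   
Notebook   | Rosa    
Mouse      | Jack    
Speaker    | Rosa    
Lamp       | Jack    
Chair      | Jack    


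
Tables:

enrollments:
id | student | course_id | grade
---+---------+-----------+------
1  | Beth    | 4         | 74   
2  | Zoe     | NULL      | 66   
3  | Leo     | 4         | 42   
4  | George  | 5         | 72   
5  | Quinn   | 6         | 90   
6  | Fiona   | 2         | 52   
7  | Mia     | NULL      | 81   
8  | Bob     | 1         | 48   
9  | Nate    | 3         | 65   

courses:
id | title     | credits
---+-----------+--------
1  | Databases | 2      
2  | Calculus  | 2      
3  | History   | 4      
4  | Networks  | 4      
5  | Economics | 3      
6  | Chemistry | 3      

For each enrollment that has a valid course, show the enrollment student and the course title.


INNER JOIN keeps only enrollments rows whose course_id matches an id in courses. Walk through each enrollment:
  - enrollment 1 (Beth): course_id=4 -> matches Networks
  - enrollment 2 (Zoe): course_id=NULL, no match -> dropped
  - enrollment 3 (Leo): course_id=4 -> matches Networks
  - enrollment 4 (George): course_id=5 -> matches Economics
  - enrollment 5 (Quinn): course_id=6 -> matches Chemistry
  - enrollment 6 (Fiona): course_id=2 -> matches Calculus
  - enrollment 7 (Mia): course_id=NULL, no match -> dropped
  - enrollment 8 (Bob): course_id=1 -> matches Databases
  - enrollment 9 (Nate): course_id=3 -> matches History
So 2 of 9 rows are dropped.

SQL:
SELECT a.student, b.title AS course
FROM enrollments a
INNER JOIN courses b ON a.course_id = b.id

Result:
student | course   
--------+----------
Beth    | Networks 
Leo     | Networks 
George  | Economics
Quinn   | Chemistry
Fiona   | Calculus 
Bob     | Databases
Nate    | History  


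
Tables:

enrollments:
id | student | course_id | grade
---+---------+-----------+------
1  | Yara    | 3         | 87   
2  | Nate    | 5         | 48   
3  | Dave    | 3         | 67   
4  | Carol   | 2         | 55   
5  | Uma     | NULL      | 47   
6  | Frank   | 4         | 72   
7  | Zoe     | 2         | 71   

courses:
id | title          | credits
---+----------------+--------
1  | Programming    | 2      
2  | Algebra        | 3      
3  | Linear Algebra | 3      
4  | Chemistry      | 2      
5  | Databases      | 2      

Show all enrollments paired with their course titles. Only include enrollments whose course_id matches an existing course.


INNER JOIN keeps only enrollments rows whose course_id matches an id in courses. Walk through each enrollment:
  - enrollment 1 (Yara): course_id=3 -> matches Linear Algebra
  - enrollment 2 (Nate): course_id=5 -> matches Databases
  - enrollment 3 (Dave): course_id=3 -> matches Linear Algebra
  - enrollment 4 (Carol): course_id=2 -> matches Algebra
  - enrollment 5 (Uma): course_id=NULL, no match -> dropped
  - enrollment 6 (Frank): course_id=4 -> matches Chemistry
  - enrollment 7 (Zoe): course_id=2 -> matches Algebra
So 1 of 7 rows is dropped.

SQL:
SELECT a.student, b.title AS course
FROM enrollments a
INNER JOIN courses b ON a.course_id = b.id

Result:
student | course        
--------+---------------
Yara    | Linear Algebra
Nate    | Databases     
Dave    | Linear Algebra
Carol   | Algebra       
Frank   | Chemistry     
Zoe     | Algebra       


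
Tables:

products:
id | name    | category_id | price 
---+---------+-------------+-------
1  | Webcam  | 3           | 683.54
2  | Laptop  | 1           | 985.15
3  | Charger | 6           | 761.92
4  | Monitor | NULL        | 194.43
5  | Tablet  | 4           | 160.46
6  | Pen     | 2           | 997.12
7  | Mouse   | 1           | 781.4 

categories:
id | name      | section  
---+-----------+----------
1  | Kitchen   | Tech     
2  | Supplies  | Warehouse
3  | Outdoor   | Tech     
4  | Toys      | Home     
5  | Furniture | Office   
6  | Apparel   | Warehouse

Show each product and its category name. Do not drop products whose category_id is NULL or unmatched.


LEFT JOIN keeps every row from products (the left table); where category_id has no match in categories, the category columns become NULL. Walk through each product:
  - product 1 (Webcam): category_id=3 -> matches Outdoor
  - product 2 (Laptop): category_id=1 -> matches Kitchen
  - product 3 (Charger): category_id=6 -> matches Apparel
  - product 4 (Monitor): category_id=NULL, no match -> kept with NULL
  - product 5 (Tablet): category_id=4 -> matches Toys
  - product 6 (Pen): category_id=2 -> matches Supplies
  - product 7 (Mouse): category_id=1 -> matches Kitchen
All 7 rows appear; 1 has NULL category.

SQL:
SELECT a.name, b.name AS category
FROM products a
LEFT JOIN categories b ON a.category_id = b.id

Result:
name    | category
--------+---------
Webcam  | Outdoor 
Laptop  | Kitchen 
Charger | Apparel 
Monitor | NULL    
Tablet  | Toys    
Pen     | Supplies
Mouse   | Kitchen 


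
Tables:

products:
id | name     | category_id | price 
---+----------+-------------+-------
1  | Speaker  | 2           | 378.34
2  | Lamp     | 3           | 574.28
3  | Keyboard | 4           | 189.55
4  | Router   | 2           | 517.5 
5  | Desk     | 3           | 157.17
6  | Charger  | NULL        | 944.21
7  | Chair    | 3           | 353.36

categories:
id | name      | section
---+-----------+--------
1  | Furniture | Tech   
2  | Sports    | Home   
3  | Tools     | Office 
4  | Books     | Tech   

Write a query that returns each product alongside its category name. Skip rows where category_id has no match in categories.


INNER JOIN keeps only products rows whose category_id matches an id in categories. Walk through each product:
  - product 1 (Speaker): category_id=2 -> matches Sports
  - product 2 (Lamp): category_id=3 -> matches Tools
  - product 3 (Keyboard): category_id=4 -> matches Books
  - product 4 (Router): category_id=2 -> matches Sports
  - product 5 (Desk): category_id=3 -> matches Tools
  - product 6 (Charger): category_id=NULL, no match -> dropped
  - product 7 (Chair): category_id=3 -> matches Tools
So 1 of 7 rows is dropped.

SQL:
SELECT a.name, b.name AS category
FROM products a
INNER JOIN categories b ON a.category_id = b.id

Result:
name     | category
---------+---------
Speaker  | Sports  
Lamp     | Tools   
Keyboard | Books   
Router   | Sports  
Desk     | Tools   
Chair    | Tools   


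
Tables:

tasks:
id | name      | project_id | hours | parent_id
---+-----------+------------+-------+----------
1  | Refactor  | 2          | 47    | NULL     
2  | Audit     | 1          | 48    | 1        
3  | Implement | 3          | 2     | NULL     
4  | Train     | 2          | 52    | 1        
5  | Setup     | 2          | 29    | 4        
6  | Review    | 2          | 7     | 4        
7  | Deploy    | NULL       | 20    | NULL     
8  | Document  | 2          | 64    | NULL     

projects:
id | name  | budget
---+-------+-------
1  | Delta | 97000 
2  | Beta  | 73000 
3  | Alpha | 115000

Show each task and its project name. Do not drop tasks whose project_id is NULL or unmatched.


LEFT JOIN keeps every row from tasks (the left table); where project_id has no match in projects, the project columns become NULL. Walk through each task:
  - task 1 (Refactor): project_id=2 -> matches Beta
  - task 2 (Audit): project_id=1 -> matches Delta
  - task 3 (Implement): project_id=3 -> matches Alpha
  - task 4 (Train): project_id=2 -> matches Beta
  - task 5 (Setup): project_id=2 -> matches Beta
  - task 6 (Review): project_id=2 -> matches Beta
  - task 7 (Deploy): project_id=NULL, no match -> kept with NULL
  - task 8 (Document): project_id=2 -> matches Beta
All 8 rows appear; 1 has NULL project.

SQL:
SELECT a.name, b.name AS project
FROM tasks a
LEFT JOIN projects b ON a.project_id = b.id

Result:
name      | project
----------+--------
Refactor  | Beta   
Audit     | Delta  
Implement | Alpha  
Train     | Beta   
Setup     | Beta   
Review    | Beta   
Deploy    | NULL   
Document  | Beta   
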